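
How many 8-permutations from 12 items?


P(12,8) = 12!/4!
= 479001600/24
= 19958400

P(12,8) = 19958400


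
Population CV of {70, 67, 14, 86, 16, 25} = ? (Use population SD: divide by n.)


Mean = 46.3333
SD = 28.8136
CV = (28.8136/46.3333)*100 = 62.1876%

CV = 62.1876%


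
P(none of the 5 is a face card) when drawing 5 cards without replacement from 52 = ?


P(no face cards) = (40/52) × (39/51) × (38/50) × (37/49) × (36/48)
= 0.2532

P = 0.2532


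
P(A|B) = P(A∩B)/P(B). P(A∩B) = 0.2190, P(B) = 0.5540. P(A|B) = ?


P(A|B) = 0.2190/0.5540 = 0.3953

P(A|B) = 0.3953


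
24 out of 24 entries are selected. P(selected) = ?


P = 24/24 = 1.0000

P = 1.0000


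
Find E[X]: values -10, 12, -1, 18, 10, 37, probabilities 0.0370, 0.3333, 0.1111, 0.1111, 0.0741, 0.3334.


E[X] = -10*0.0370 + 12*0.3333 - 1*0.1111 + 18*0.1111 + 10*0.0741 + 37*0.3334
= -0.3700 + 3.9996 - 0.1111 + 1.9998 + 0.7410 + 12.3358
= 18.5951

E[X] = 18.5951


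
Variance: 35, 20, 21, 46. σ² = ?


Mean = 30.5000
Squared deviations: 20.2500, 110.2500, 90.2500, 240.2500
Sum = 461.0000
Variance = 461.0000/4 = 115.2500

Variance = 115.2500


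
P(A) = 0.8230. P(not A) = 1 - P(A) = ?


P(not A) = 1 - 0.8230 = 0.1770

P(not A) = 0.1770


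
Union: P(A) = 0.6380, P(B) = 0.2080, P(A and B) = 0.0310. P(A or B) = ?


P(A∪B) = 0.6380 + 0.2080 - 0.0310
= 0.8460 - 0.0310
= 0.8150

P(A∪B) = 0.8150


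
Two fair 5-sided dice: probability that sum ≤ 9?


Total outcomes = 5×5 = 25
Favorable (sum ≤ 9): 24
P = 24/25 = 0.9600

P = 0.9600


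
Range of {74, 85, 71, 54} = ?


Max = 85, Min = 54
Range = 85 - 54 = 31

Range = 31


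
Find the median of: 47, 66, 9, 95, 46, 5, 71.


Sorted: 5, 9, 46, 47, 66, 71, 95
n = 7 (odd)
Middle value = 47

Median = 47


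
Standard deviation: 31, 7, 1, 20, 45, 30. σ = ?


Mean = 22.3333
Variance = 223.8889
SD = sqrt(223.8889) = 14.9629

SD = 14.9629


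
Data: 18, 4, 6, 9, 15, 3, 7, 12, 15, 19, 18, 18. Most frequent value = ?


Frequencies: 3:1, 4:1, 6:1, 7:1, 9:1, 12:1, 15:2, 18:3, 19:1
Max frequency = 3
Mode = 18

Mode = 18


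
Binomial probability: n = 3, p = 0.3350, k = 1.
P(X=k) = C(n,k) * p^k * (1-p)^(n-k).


C(3,1) = 3
p^1 = 0.335000
(1-p)^2 = 0.442225
P = 3 * 0.335000 * 0.442225 = 0.4444

P(X=1) = 0.4444


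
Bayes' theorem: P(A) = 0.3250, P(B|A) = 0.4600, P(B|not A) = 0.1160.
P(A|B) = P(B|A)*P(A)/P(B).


P(B) = P(B|A)*P(A) + P(B|A')*P(A')
= 0.4600*0.3250 + 0.1160*0.6750
= 0.149500 + 0.078300 = 0.227800
P(A|B) = 0.149500/0.227800 = 0.6563

P(A|B) = 0.6563


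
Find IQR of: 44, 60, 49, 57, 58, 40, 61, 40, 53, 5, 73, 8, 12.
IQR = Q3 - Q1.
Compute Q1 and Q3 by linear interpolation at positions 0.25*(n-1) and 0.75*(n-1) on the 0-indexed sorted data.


Sorted: 5, 8, 12, 40, 40, 44, 49, 53, 57, 58, 60, 61, 73
Q1 (25th %ile) = 40.0000
Q3 (75th %ile) = 58.0000
IQR = 58.0000 - 40.0000 = 18.0000

IQR = 18.0000


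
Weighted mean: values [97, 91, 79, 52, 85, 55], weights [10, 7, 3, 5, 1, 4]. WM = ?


Numerator = 97*10 + 91*7 + 79*3 + 52*5 + 85*1 + 55*4 = 2409
Denominator = 10 + 7 + 3 + 5 + 1 + 4 = 30
WM = 2409/30 = 80.3000

WM = 80.3000


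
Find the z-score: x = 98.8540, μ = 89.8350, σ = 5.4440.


z = (98.8540 - 89.8350)/5.4440
= 9.0190/5.4440
= 1.6567

z = 1.6567


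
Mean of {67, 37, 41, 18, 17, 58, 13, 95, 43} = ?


Sum = 67 + 37 + 41 + 18 + 17 + 58 + 13 + 95 + 43 = 389
n = 9
Mean = 389/9 = 43.2222

Mean = 43.2222


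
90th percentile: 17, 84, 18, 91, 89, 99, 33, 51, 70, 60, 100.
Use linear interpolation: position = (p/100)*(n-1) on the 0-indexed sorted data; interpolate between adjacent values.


Sorted: 17, 18, 33, 51, 60, 70, 84, 89, 91, 99, 100
n = 11
Index = 90/100 * 10 = 9.0000
Lower = data[9] = 99, Upper = data[10] = 100
P90 = 99 + 0*(1) = 99.0000

P90 = 99.0000


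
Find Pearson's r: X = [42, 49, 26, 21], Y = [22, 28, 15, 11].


Mean X = 34.5000, Mean Y = 19.0000
SD X = 11.412712, SD Y = 6.519202
Cov = 73.750000
r = 73.750000/(11.412712*6.519202) = 0.9912

r = 0.9912


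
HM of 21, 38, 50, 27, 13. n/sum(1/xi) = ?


Sum of reciprocals = 1/21 + 1/38 + 1/50 + 1/27 + 1/13 = 0.207895
HM = 5/0.207895 = 24.0506

HM = 24.0506


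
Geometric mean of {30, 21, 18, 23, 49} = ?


Product = 30 × 21 × 18 × 23 × 49 = 12780180
GM = 12780180^(1/5) = 26.3820

GM = 26.3820


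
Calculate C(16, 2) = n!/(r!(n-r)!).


C(16,2) = 16!/(2! × 14!)
= 20922789888000/(2 × 87178291200)
= 120

C(16,2) = 120


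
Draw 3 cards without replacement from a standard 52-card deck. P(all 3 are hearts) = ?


P(all hearts) = (13/52) × (12/51) × (11/50)
= 0.0129

P = 0.0129


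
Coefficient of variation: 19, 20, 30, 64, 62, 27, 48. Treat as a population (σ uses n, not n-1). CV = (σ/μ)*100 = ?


Mean = 38.5714
SD = 17.8074
CV = (17.8074/38.5714)*100 = 46.1672%

CV = 46.1672%


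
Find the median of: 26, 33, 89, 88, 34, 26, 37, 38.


Sorted: 26, 26, 33, 34, 37, 38, 88, 89
n = 8 (even)
Middle values: 34 and 37
Median = (34+37)/2 = 35.5000

Median = 35.5000


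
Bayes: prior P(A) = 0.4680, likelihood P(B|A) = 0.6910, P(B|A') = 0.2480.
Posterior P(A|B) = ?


P(B) = P(B|A)*P(A) + P(B|A')*P(A')
= 0.6910*0.4680 + 0.2480*0.5320
= 0.323388 + 0.131936 = 0.455324
P(A|B) = 0.323388/0.455324 = 0.7102

P(A|B) = 0.7102


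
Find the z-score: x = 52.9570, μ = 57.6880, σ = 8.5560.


z = (52.9570 - 57.6880)/8.5560
= -4.7310/8.5560
= -0.5529

z = -0.5529


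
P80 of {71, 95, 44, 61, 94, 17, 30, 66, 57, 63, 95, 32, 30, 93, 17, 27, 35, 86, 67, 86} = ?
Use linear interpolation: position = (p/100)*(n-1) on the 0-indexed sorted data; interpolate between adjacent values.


Sorted: 17, 17, 27, 30, 30, 32, 35, 44, 57, 61, 63, 66, 67, 71, 86, 86, 93, 94, 95, 95
n = 20
Index = 80/100 * 19 = 15.2000
Lower = data[15] = 86, Upper = data[16] = 93
P80 = 86 + 0.2000*(7) = 87.4000

P80 = 87.4000


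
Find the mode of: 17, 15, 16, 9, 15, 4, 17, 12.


Frequencies: 4:1, 9:1, 12:1, 15:2, 16:1, 17:2
Max frequency = 2
Mode = 15, 17

Mode = 15, 17


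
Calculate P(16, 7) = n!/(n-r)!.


P(16,7) = 16!/9!
= 20922789888000/362880
= 57657600

P(16,7) = 57657600


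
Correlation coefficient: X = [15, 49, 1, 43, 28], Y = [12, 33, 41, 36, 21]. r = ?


Mean X = 27.2000, Mean Y = 28.6000
SD X = 17.668050, SD Y = 10.594338
Cov = 16.880000
r = 16.880000/(17.668050*10.594338) = 0.0902

r = 0.0902


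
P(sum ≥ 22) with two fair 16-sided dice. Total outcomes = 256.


Total outcomes = 16×16 = 256
Favorable (sum ≥ 22): 66
P = 66/256 = 0.2578

P = 0.2578


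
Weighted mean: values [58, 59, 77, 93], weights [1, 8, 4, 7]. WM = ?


Numerator = 58*1 + 59*8 + 77*4 + 93*7 = 1489
Denominator = 1 + 8 + 4 + 7 = 20
WM = 1489/20 = 74.4500

WM = 74.4500


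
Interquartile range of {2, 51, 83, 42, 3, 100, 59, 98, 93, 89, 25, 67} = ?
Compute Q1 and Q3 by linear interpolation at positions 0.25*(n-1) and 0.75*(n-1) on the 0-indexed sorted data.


Sorted: 2, 3, 25, 42, 51, 59, 67, 83, 89, 93, 98, 100
Q1 (25th %ile) = 37.7500
Q3 (75th %ile) = 90.0000
IQR = 90.0000 - 37.7500 = 52.2500

IQR = 52.2500


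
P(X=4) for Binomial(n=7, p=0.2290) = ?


C(7,4) = 35
p^4 = 0.002750
(1-p)^3 = 0.458314
P = 35 * 0.002750 * 0.458314 = 0.0441

P(X=4) = 0.0441


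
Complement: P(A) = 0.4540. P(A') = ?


P(not A) = 1 - 0.4540 = 0.5460

P(not A) = 0.5460


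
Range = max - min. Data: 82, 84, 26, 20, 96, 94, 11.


Max = 96, Min = 11
Range = 96 - 11 = 85

Range = 85


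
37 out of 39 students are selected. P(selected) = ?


P = 37/39 = 0.9487

P = 0.9487


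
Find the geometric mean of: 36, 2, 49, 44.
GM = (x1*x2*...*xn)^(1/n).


Product = 36 × 2 × 49 × 44 = 155232
GM = 155232^(1/4) = 19.8493

GM = 19.8493


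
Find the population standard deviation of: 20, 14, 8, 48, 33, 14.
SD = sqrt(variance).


Mean = 22.8333
Variance = 186.8056
SD = sqrt(186.8056) = 13.6677

SD = 13.6677


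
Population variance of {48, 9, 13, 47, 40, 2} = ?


Mean = 26.5000
Squared deviations: 462.2500, 306.2500, 182.2500, 420.2500, 182.2500, 600.2500
Sum = 2153.5000
Variance = 2153.5000/6 = 358.9167

Variance = 358.9167


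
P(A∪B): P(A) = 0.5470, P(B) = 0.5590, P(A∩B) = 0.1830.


P(A∪B) = 0.5470 + 0.5590 - 0.1830
= 1.1060 - 0.1830
= 0.9230

P(A∪B) = 0.9230


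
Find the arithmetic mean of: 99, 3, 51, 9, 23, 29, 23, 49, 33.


Sum = 99 + 3 + 51 + 9 + 23 + 29 + 23 + 49 + 33 = 319
n = 9
Mean = 319/9 = 35.4444

Mean = 35.4444


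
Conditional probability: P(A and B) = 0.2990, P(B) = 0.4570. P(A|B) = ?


P(A|B) = 0.2990/0.4570 = 0.6543

P(A|B) = 0.6543


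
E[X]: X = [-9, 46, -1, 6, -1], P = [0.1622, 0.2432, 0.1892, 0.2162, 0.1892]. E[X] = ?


E[X] = -9*0.1622 + 46*0.2432 - 1*0.1892 + 6*0.2162 - 1*0.1892
= -1.4598 + 11.1872 - 0.1892 + 1.2972 - 0.1892
= 10.6462

E[X] = 10.6462


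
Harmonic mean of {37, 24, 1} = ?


Sum of reciprocals = 1/37 + 1/24 + 1/1 = 1.068694
HM = 3/1.068694 = 2.8072

HM = 2.8072


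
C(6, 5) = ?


C(6,5) = 6!/(5! × 1!)
= 720/(120 × 1)
= 6

C(6,5) = 6


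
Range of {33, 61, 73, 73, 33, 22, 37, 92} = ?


Max = 92, Min = 22
Range = 92 - 22 = 70

Range = 70


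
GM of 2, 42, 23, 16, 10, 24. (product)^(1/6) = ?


Product = 2 × 42 × 23 × 16 × 10 × 24 = 7418880
GM = 7418880^(1/6) = 13.9655

GM = 13.9655


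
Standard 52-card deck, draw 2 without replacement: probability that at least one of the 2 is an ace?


P(at least one) = 1 - P(none)
P(none) = (48/52) × (47/51) = 0.850679
P(at least one) = 1 - 0.850679 = 0.1493

P = 0.1493


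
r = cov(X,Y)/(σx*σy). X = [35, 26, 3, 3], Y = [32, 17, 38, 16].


Mean X = 16.7500, Mean Y = 25.7500
SD X = 14.113380, SD Y = 9.496710
Cov = -0.312500
r = -0.312500/(14.113380*9.496710) = -0.0023

r = -0.0023


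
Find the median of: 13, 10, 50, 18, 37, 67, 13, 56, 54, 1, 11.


Sorted: 1, 10, 11, 13, 13, 18, 37, 50, 54, 56, 67
n = 11 (odd)
Middle value = 18

Median = 18


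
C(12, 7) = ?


C(12,7) = 12!/(7! × 5!)
= 479001600/(5040 × 120)
= 792

C(12,7) = 792


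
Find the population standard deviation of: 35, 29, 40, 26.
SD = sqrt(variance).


Mean = 32.5000
Variance = 29.2500
SD = sqrt(29.2500) = 5.4083

SD = 5.4083


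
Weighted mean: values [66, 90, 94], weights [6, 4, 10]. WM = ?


Numerator = 66*6 + 90*4 + 94*10 = 1696
Denominator = 6 + 4 + 10 = 20
WM = 1696/20 = 84.8000

WM = 84.8000


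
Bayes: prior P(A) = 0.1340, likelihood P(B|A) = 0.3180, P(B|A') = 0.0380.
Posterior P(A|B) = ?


P(B) = P(B|A)*P(A) + P(B|A')*P(A')
= 0.3180*0.1340 + 0.0380*0.8660
= 0.042612 + 0.032908 = 0.075520
P(A|B) = 0.042612/0.075520 = 0.5642

P(A|B) = 0.5642


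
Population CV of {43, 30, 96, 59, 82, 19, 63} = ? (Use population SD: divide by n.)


Mean = 56.0000
SD = 25.4895
CV = (25.4895/56.0000)*100 = 45.5170%

CV = 45.5170%


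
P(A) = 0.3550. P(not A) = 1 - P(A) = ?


P(not A) = 1 - 0.3550 = 0.6450

P(not A) = 0.6450


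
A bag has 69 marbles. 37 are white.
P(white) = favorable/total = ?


P = 37/69 = 0.5362

P = 0.5362


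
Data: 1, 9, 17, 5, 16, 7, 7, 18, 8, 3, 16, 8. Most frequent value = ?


Frequencies: 1:1, 3:1, 5:1, 7:2, 8:2, 9:1, 16:2, 17:1, 18:1
Max frequency = 2
Mode = 7, 8, 16

Mode = 7, 8, 16


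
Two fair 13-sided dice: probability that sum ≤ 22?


Total outcomes = 13×13 = 169
Favorable (sum ≤ 22): 159
P = 159/169 = 0.9408

P = 0.9408


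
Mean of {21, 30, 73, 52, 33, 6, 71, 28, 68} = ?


Sum = 21 + 30 + 73 + 52 + 33 + 6 + 71 + 28 + 68 = 382
n = 9
Mean = 382/9 = 42.4444

Mean = 42.4444


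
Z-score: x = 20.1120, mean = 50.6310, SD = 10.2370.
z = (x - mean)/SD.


z = (20.1120 - 50.6310)/10.2370
= -30.5190/10.2370
= -2.9812

z = -2.9812


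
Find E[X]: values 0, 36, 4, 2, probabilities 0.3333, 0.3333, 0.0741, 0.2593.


E[X] = 0*0.3333 + 36*0.3333 + 4*0.0741 + 2*0.2593
= 0 + 11.9988 + 0.2964 + 0.5186
= 12.8138

E[X] = 12.8138


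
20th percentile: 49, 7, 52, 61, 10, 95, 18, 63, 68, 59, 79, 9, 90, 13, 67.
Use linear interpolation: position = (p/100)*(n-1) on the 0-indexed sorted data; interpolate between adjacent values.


Sorted: 7, 9, 10, 13, 18, 49, 52, 59, 61, 63, 67, 68, 79, 90, 95
n = 15
Index = 20/100 * 14 = 2.8000
Lower = data[2] = 10, Upper = data[3] = 13
P20 = 10 + 0.8000*(3) = 12.4000

P20 = 12.4000


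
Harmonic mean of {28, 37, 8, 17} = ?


Sum of reciprocals = 1/28 + 1/37 + 1/8 + 1/17 = 0.246565
HM = 4/0.246565 = 16.2229

HM = 16.2229


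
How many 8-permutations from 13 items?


P(13,8) = 13!/5!
= 6227020800/120
= 51891840

P(13,8) = 51891840


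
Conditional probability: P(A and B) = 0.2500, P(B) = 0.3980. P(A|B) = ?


P(A|B) = 0.2500/0.3980 = 0.6281

P(A|B) = 0.6281


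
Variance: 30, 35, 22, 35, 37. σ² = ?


Mean = 31.8000
Squared deviations: 3.2400, 10.2400, 96.0400, 10.2400, 27.0400
Sum = 146.8000
Variance = 146.8000/5 = 29.3600

Variance = 29.3600


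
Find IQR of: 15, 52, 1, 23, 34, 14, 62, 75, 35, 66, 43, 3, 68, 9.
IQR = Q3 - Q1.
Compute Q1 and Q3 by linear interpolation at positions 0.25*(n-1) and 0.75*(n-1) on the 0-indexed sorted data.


Sorted: 1, 3, 9, 14, 15, 23, 34, 35, 43, 52, 62, 66, 68, 75
Q1 (25th %ile) = 14.2500
Q3 (75th %ile) = 59.5000
IQR = 59.5000 - 14.2500 = 45.2500

IQR = 45.2500


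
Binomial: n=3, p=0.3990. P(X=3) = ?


C(3,3) = 1
p^3 = 0.063521
(1-p)^0 = 1.000000
P = 1 * 0.063521 * 1.000000 = 0.0635

P(X=3) = 0.0635


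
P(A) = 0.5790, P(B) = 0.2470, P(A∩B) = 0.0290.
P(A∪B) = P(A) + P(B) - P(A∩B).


P(A∪B) = 0.5790 + 0.2470 - 0.0290
= 0.8260 - 0.0290
= 0.7970

P(A∪B) = 0.7970


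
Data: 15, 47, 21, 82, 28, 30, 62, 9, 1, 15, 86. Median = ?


Sorted: 1, 9, 15, 15, 21, 28, 30, 47, 62, 82, 86
n = 11 (odd)
Middle value = 28

Median = 28


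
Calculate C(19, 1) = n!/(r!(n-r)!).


C(19,1) = 19!/(1! × 18!)
= 121645100408832000/(1 × 6402373705728000)
= 19

C(19,1) = 19


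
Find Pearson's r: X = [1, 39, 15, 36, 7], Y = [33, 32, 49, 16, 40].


Mean X = 19.6000, Mean Y = 34.0000
SD X = 15.304901, SD Y = 10.862780
Cov = -92.000000
r = -92.000000/(15.304901*10.862780) = -0.5534

r = -0.5534


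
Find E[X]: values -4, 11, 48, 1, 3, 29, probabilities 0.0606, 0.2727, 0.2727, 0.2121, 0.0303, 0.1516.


E[X] = -4*0.0606 + 11*0.2727 + 48*0.2727 + 1*0.2121 + 3*0.0303 + 29*0.1516
= -0.2424 + 2.9997 + 13.0896 + 0.2121 + 0.0909 + 4.3964
= 20.5463

E[X] = 20.5463


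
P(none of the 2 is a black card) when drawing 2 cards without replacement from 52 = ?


P(no black cards) = (26/52) × (25/51)
= 0.2451

P = 0.2451


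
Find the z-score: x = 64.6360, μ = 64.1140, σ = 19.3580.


z = (64.6360 - 64.1140)/19.3580
= 0.5220/19.3580
= 0.0270

z = 0.0270


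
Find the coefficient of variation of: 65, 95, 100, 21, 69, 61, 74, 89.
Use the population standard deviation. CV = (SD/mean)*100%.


Mean = 71.7500
SD = 23.4134
CV = (23.4134/71.7500)*100 = 32.6319%

CV = 32.6319%


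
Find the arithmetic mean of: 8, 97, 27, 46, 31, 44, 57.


Sum = 8 + 97 + 27 + 46 + 31 + 44 + 57 = 310
n = 7
Mean = 310/7 = 44.2857

Mean = 44.2857


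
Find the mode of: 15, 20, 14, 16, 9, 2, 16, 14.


Frequencies: 2:1, 9:1, 14:2, 15:1, 16:2, 20:1
Max frequency = 2
Mode = 14, 16

Mode = 14, 16


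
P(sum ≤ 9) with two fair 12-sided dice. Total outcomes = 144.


Total outcomes = 12×12 = 144
Favorable (sum ≤ 9): 36
P = 36/144 = 0.2500

P = 0.2500


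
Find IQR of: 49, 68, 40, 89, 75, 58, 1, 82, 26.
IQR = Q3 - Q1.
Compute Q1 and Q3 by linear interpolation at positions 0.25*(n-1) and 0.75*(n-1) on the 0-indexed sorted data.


Sorted: 1, 26, 40, 49, 58, 68, 75, 82, 89
Q1 (25th %ile) = 40.0000
Q3 (75th %ile) = 75.0000
IQR = 75.0000 - 40.0000 = 35.0000

IQR = 35.0000


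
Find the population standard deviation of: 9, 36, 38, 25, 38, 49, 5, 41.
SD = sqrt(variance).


Mean = 30.1250
Variance = 217.1094
SD = sqrt(217.1094) = 14.7346

SD = 14.7346


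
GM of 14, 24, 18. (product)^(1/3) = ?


Product = 14 × 24 × 18 = 6048
GM = 6048^(1/3) = 18.2195

GM = 18.2195


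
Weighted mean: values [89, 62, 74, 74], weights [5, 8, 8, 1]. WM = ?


Numerator = 89*5 + 62*8 + 74*8 + 74*1 = 1607
Denominator = 5 + 8 + 8 + 1 = 22
WM = 1607/22 = 73.0455

WM = 73.0455


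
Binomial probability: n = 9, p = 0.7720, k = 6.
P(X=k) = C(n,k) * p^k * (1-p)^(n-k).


C(9,6) = 84
p^6 = 0.211692
(1-p)^3 = 0.011852
P = 84 * 0.211692 * 0.011852 = 0.2108

P(X=6) = 0.2108


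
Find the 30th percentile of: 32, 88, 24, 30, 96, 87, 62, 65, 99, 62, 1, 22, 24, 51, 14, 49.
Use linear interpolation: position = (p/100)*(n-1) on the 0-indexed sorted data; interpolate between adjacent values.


Sorted: 1, 14, 22, 24, 24, 30, 32, 49, 51, 62, 62, 65, 87, 88, 96, 99
n = 16
Index = 30/100 * 15 = 4.5000
Lower = data[4] = 24, Upper = data[5] = 30
P30 = 24 + 0.5000*(6) = 27.0000

P30 = 27.0000


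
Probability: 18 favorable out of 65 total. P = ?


P = 18/65 = 0.2769

P = 0.2769


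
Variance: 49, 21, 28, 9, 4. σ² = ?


Mean = 22.2000
Squared deviations: 718.2400, 1.4400, 33.6400, 174.2400, 331.2400
Sum = 1258.8000
Variance = 1258.8000/5 = 251.7600

Variance = 251.7600


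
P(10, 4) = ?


P(10,4) = 10!/6!
= 3628800/720
= 5040

P(10,4) = 5040


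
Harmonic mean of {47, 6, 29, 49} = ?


Sum of reciprocals = 1/47 + 1/6 + 1/29 + 1/49 = 0.242834
HM = 4/0.242834 = 16.4721

HM = 16.4721


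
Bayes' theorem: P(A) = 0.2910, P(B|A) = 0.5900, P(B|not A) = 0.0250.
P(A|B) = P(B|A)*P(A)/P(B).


P(B) = P(B|A)*P(A) + P(B|A')*P(A')
= 0.5900*0.2910 + 0.0250*0.7090
= 0.171690 + 0.017725 = 0.189415
P(A|B) = 0.171690/0.189415 = 0.9064

P(A|B) = 0.9064


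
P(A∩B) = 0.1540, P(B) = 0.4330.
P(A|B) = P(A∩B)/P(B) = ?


P(A|B) = 0.1540/0.4330 = 0.3557

P(A|B) = 0.3557


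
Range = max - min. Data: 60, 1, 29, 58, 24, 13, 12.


Max = 60, Min = 1
Range = 60 - 1 = 59

Range = 59


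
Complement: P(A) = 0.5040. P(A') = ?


P(not A) = 1 - 0.5040 = 0.4960

P(not A) = 0.4960


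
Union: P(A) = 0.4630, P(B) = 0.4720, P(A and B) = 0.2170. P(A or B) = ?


P(A∪B) = 0.4630 + 0.4720 - 0.2170
= 0.9350 - 0.2170
= 0.7180

P(A∪B) = 0.7180


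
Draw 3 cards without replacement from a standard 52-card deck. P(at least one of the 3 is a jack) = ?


P(at least one) = 1 - P(none)
P(none) = (48/52) × (47/51) × (46/50) = 0.782624
P(at least one) = 1 - 0.782624 = 0.2174

P = 0.2174


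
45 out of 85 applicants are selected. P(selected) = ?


P = 45/85 = 0.5294

P = 0.5294


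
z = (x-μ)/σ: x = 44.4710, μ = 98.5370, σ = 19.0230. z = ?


z = (44.4710 - 98.5370)/19.0230
= -54.0660/19.0230
= -2.8421

z = -2.8421


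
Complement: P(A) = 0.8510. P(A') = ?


P(not A) = 1 - 0.8510 = 0.1490

P(not A) = 0.1490


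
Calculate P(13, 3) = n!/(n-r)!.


P(13,3) = 13!/10!
= 6227020800/3628800
= 1716

P(13,3) = 1716


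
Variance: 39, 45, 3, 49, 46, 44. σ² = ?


Mean = 37.6667
Squared deviations: 1.7778, 53.7778, 1201.7778, 128.4444, 69.4444, 40.1111
Sum = 1495.3333
Variance = 1495.3333/6 = 249.2222

Variance = 249.2222


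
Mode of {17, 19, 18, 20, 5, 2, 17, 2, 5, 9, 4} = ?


Frequencies: 2:2, 4:1, 5:2, 9:1, 17:2, 18:1, 19:1, 20:1
Max frequency = 2
Mode = 2, 5, 17

Mode = 2, 5, 17


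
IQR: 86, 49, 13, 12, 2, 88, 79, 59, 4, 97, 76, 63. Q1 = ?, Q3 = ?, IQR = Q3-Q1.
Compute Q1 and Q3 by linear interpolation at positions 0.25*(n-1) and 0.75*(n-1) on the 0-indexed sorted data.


Sorted: 2, 4, 12, 13, 49, 59, 63, 76, 79, 86, 88, 97
Q1 (25th %ile) = 12.7500
Q3 (75th %ile) = 80.7500
IQR = 80.7500 - 12.7500 = 68.0000

IQR = 68.0000


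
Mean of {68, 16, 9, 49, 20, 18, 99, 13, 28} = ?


Sum = 68 + 16 + 9 + 49 + 20 + 18 + 99 + 13 + 28 = 320
n = 9
Mean = 320/9 = 35.5556

Mean = 35.5556


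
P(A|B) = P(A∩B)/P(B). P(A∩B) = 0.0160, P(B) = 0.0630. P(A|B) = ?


P(A|B) = 0.0160/0.0630 = 0.2540

P(A|B) = 0.2540


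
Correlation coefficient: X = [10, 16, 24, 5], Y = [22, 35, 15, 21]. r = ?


Mean X = 13.7500, Mean Y = 23.2500
SD X = 7.084314, SD Y = 7.292976
Cov = -8.437500
r = -8.437500/(7.084314*7.292976) = -0.1633

r = -0.1633


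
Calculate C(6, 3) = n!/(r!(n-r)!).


C(6,3) = 6!/(3! × 3!)
= 720/(6 × 6)
= 20

C(6,3) = 20


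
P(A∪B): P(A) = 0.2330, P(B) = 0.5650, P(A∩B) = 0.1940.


P(A∪B) = 0.2330 + 0.5650 - 0.1940
= 0.7980 - 0.1940
= 0.6040

P(A∪B) = 0.6040


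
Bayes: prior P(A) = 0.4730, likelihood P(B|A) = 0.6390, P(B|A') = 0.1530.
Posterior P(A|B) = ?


P(B) = P(B|A)*P(A) + P(B|A')*P(A')
= 0.6390*0.4730 + 0.1530*0.5270
= 0.302247 + 0.080631 = 0.382878
P(A|B) = 0.302247/0.382878 = 0.7894

P(A|B) = 0.7894


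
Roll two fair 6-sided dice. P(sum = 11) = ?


Total outcomes = 6×6 = 36
Favorable (sum = 11): 2
P = 2/36 = 0.0556

P = 0.0556


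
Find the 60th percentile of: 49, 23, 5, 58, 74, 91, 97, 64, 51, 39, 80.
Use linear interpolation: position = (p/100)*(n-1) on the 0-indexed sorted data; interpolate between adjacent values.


Sorted: 5, 23, 39, 49, 51, 58, 64, 74, 80, 91, 97
n = 11
Index = 60/100 * 10 = 6.0000
Lower = data[6] = 64, Upper = data[7] = 74
P60 = 64 + 0*(10) = 64.0000

P60 = 64.0000


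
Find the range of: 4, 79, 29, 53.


Max = 79, Min = 4
Range = 79 - 4 = 75

Range = 75


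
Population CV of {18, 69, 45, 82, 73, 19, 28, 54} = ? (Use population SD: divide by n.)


Mean = 48.5000
SD = 23.4681
CV = (23.4681/48.5000)*100 = 48.3878%

CV = 48.3878%


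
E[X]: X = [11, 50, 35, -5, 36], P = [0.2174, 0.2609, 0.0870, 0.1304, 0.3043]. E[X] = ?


E[X] = 11*0.2174 + 50*0.2609 + 35*0.0870 - 5*0.1304 + 36*0.3043
= 2.3914 + 13.0450 + 3.0450 - 0.6520 + 10.9548
= 28.7842

E[X] = 28.7842


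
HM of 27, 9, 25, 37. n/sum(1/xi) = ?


Sum of reciprocals = 1/27 + 1/9 + 1/25 + 1/37 = 0.215175
HM = 4/0.215175 = 18.5895

HM = 18.5895


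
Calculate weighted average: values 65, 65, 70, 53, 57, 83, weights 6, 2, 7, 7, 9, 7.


Numerator = 65*6 + 65*2 + 70*7 + 53*7 + 57*9 + 83*7 = 2475
Denominator = 6 + 2 + 7 + 7 + 9 + 7 = 38
WM = 2475/38 = 65.1316

WM = 65.1316


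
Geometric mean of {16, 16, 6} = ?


Product = 16 × 16 × 6 = 1536
GM = 1536^(1/3) = 11.5380

GM = 11.5380


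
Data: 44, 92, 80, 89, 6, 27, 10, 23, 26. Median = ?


Sorted: 6, 10, 23, 26, 27, 44, 80, 89, 92
n = 9 (odd)
Middle value = 27

Median = 27


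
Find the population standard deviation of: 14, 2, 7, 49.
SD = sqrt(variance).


Mean = 18.0000
Variance = 338.5000
SD = sqrt(338.5000) = 18.3984

SD = 18.3984


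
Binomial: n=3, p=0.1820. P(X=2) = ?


C(3,2) = 3
p^2 = 0.033124
(1-p)^1 = 0.818000
P = 3 * 0.033124 * 0.818000 = 0.0813

P(X=2) = 0.0813


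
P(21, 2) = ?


P(21,2) = 21!/19!
= 51090942171709440000/121645100408832000
= 420

P(21,2) = 420


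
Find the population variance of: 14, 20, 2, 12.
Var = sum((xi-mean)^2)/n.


Mean = 12.0000
Squared deviations: 4.0000, 64.0000, 100.0000, 0
Sum = 168.0000
Variance = 168.0000/4 = 42.0000

Variance = 42.0000


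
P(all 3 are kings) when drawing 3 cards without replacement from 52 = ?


P(all kings) = (4/52) × (3/51) × (2/50)
= 0.0002

P = 0.0002


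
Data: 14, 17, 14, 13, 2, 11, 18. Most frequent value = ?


Frequencies: 2:1, 11:1, 13:1, 14:2, 17:1, 18:1
Max frequency = 2
Mode = 14

Mode = 14


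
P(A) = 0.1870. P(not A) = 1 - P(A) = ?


P(not A) = 1 - 0.1870 = 0.8130

P(not A) = 0.8130


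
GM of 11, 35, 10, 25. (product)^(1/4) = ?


Product = 11 × 35 × 10 × 25 = 96250
GM = 96250^(1/4) = 17.6137

GM = 17.6137


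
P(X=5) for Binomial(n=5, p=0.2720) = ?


C(5,5) = 1
p^5 = 0.001489
(1-p)^0 = 1.000000
P = 1 * 0.001489 * 1.000000 = 0.0015

P(X=5) = 0.0015


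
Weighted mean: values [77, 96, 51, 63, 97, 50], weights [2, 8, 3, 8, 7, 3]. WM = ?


Numerator = 77*2 + 96*8 + 51*3 + 63*8 + 97*7 + 50*3 = 2408
Denominator = 2 + 8 + 3 + 8 + 7 + 3 = 31
WM = 2408/31 = 77.6774

WM = 77.6774


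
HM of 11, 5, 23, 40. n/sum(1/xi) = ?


Sum of reciprocals = 1/11 + 1/5 + 1/23 + 1/40 = 0.359387
HM = 4/0.359387 = 11.1301

HM = 11.1301


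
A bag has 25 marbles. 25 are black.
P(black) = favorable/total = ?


P = 25/25 = 1.0000

P = 1.0000


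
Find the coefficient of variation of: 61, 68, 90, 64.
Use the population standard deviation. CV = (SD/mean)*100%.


Mean = 70.7500
SD = 11.3880
CV = (11.3880/70.7500)*100 = 16.0962%

CV = 16.0962%


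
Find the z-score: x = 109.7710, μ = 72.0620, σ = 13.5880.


z = (109.7710 - 72.0620)/13.5880
= 37.7090/13.5880
= 2.7752

z = 2.7752


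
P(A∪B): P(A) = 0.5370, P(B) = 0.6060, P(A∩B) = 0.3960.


P(A∪B) = 0.5370 + 0.6060 - 0.3960
= 1.1430 - 0.3960
= 0.7470

P(A∪B) = 0.7470


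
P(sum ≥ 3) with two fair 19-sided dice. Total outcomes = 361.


Total outcomes = 19×19 = 361
Favorable (sum ≥ 3): 360
P = 360/361 = 0.9972

P = 0.9972


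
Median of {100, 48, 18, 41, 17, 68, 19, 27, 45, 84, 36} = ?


Sorted: 17, 18, 19, 27, 36, 41, 45, 48, 68, 84, 100
n = 11 (odd)
Middle value = 41

Median = 41


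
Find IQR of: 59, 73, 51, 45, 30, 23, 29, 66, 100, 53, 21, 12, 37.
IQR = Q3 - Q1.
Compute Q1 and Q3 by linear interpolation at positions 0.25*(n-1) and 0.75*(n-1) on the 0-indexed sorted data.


Sorted: 12, 21, 23, 29, 30, 37, 45, 51, 53, 59, 66, 73, 100
Q1 (25th %ile) = 29.0000
Q3 (75th %ile) = 59.0000
IQR = 59.0000 - 29.0000 = 30.0000

IQR = 30.0000


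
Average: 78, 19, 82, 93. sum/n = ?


Sum = 78 + 19 + 82 + 93 = 272
n = 4
Mean = 272/4 = 68.0000

Mean = 68.0000


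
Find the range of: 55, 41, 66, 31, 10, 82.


Max = 82, Min = 10
Range = 82 - 10 = 72

Range = 72


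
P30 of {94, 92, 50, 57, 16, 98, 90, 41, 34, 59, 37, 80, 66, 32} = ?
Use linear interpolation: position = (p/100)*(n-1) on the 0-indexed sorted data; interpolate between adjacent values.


Sorted: 16, 32, 34, 37, 41, 50, 57, 59, 66, 80, 90, 92, 94, 98
n = 14
Index = 30/100 * 13 = 3.9000
Lower = data[3] = 37, Upper = data[4] = 41
P30 = 37 + 0.9000*(4) = 40.6000

P30 = 40.6000


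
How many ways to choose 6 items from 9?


C(9,6) = 9!/(6! × 3!)
= 362880/(720 × 6)
= 84

C(9,6) = 84


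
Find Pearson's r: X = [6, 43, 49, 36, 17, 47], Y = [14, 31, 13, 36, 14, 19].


Mean X = 33.0000, Mean Y = 21.1667
SD X = 16.051999, SD Y = 9.044642
Cov = 48.333333
r = 48.333333/(16.051999*9.044642) = 0.3329

r = 0.3329


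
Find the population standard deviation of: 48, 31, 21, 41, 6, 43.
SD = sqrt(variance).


Mean = 31.6667
Variance = 209.2222
SD = sqrt(209.2222) = 14.4645

SD = 14.4645


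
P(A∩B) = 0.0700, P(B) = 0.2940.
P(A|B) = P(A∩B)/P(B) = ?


P(A|B) = 0.0700/0.2940 = 0.2381

P(A|B) = 0.2381


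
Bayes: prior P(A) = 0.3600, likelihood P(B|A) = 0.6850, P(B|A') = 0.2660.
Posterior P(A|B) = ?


P(B) = P(B|A)*P(A) + P(B|A')*P(A')
= 0.6850*0.3600 + 0.2660*0.6400
= 0.246600 + 0.170240 = 0.416840
P(A|B) = 0.246600/0.416840 = 0.5916

P(A|B) = 0.5916


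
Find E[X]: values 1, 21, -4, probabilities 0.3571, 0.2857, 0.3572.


E[X] = 1*0.3571 + 21*0.2857 - 4*0.3572
= 0.3571 + 5.9997 - 1.4288
= 4.9280

E[X] = 4.9280


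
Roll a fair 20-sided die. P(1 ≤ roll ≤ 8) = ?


Favorable outcomes (1 ≤ roll ≤ 8): 8
Total outcomes = 20
P = 8/20 = 0.4000

P = 0.4000


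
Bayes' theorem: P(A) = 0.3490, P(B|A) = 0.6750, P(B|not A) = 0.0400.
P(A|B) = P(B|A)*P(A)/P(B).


P(B) = P(B|A)*P(A) + P(B|A')*P(A')
= 0.6750*0.3490 + 0.0400*0.6510
= 0.235575 + 0.026040 = 0.261615
P(A|B) = 0.235575/0.261615 = 0.9005

P(A|B) = 0.9005


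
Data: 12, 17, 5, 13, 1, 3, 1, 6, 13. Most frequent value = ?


Frequencies: 1:2, 3:1, 5:1, 6:1, 12:1, 13:2, 17:1
Max frequency = 2
Mode = 1, 13

Mode = 1, 13


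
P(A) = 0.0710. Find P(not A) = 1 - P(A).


P(not A) = 1 - 0.0710 = 0.9290

P(not A) = 0.9290


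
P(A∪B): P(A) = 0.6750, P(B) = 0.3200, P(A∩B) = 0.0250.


P(A∪B) = 0.6750 + 0.3200 - 0.0250
= 0.9950 - 0.0250
= 0.9700

P(A∪B) = 0.9700


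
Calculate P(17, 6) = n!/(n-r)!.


P(17,6) = 17!/11!
= 355687428096000/39916800
= 8910720

P(17,6) = 8910720


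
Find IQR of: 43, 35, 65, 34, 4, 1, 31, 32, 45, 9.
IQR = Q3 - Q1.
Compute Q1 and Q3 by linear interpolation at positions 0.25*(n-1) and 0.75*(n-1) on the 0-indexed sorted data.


Sorted: 1, 4, 9, 31, 32, 34, 35, 43, 45, 65
Q1 (25th %ile) = 14.5000
Q3 (75th %ile) = 41.0000
IQR = 41.0000 - 14.5000 = 26.5000

IQR = 26.5000


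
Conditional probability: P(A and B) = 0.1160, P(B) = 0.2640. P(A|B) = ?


P(A|B) = 0.1160/0.2640 = 0.4394

P(A|B) = 0.4394


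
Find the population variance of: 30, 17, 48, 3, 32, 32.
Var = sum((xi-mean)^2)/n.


Mean = 27.0000
Squared deviations: 9.0000, 100.0000, 441.0000, 576.0000, 25.0000, 25.0000
Sum = 1176.0000
Variance = 1176.0000/6 = 196.0000

Variance = 196.0000


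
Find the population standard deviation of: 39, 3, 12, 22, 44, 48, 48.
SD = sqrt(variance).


Mean = 30.8571
Variance = 290.9796
SD = sqrt(290.9796) = 17.0581

SD = 17.0581


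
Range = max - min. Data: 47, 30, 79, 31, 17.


Max = 79, Min = 17
Range = 79 - 17 = 62

Range = 62


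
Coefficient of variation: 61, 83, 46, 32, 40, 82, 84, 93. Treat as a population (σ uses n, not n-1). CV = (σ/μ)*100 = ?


Mean = 65.1250
SD = 21.9342
CV = (21.9342/65.1250)*100 = 33.6802%

CV = 33.6802%


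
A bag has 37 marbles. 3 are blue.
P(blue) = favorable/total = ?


P = 3/37 = 0.0811

P = 0.0811


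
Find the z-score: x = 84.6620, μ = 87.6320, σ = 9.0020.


z = (84.6620 - 87.6320)/9.0020
= -2.9700/9.0020
= -0.3299

z = -0.3299


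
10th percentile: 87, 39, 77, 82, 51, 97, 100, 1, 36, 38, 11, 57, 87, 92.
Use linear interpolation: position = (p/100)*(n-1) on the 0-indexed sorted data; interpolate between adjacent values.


Sorted: 1, 11, 36, 38, 39, 51, 57, 77, 82, 87, 87, 92, 97, 100
n = 14
Index = 10/100 * 13 = 1.3000
Lower = data[1] = 11, Upper = data[2] = 36
P10 = 11 + 0.3000*(25) = 18.5000

P10 = 18.5000


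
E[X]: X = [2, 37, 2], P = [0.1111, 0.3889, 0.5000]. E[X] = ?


E[X] = 2*0.1111 + 37*0.3889 + 2*0.5000
= 0.2222 + 14.3893 + 1.0000
= 15.6115

E[X] = 15.6115


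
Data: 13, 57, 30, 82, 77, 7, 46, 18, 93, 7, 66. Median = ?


Sorted: 7, 7, 13, 18, 30, 46, 57, 66, 77, 82, 93
n = 11 (odd)
Middle value = 46

Median = 46


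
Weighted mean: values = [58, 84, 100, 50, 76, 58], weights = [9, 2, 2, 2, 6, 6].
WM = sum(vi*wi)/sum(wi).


Numerator = 58*9 + 84*2 + 100*2 + 50*2 + 76*6 + 58*6 = 1794
Denominator = 9 + 2 + 2 + 2 + 6 + 6 = 27
WM = 1794/27 = 66.4444

WM = 66.4444


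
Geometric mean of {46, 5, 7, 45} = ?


Product = 46 × 5 × 7 × 45 = 72450
GM = 72450^(1/4) = 16.4063

GM = 16.4063


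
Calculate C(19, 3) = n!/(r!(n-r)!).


C(19,3) = 19!/(3! × 16!)
= 121645100408832000/(6 × 20922789888000)
= 969

C(19,3) = 969


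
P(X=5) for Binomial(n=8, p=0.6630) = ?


C(8,5) = 56
p^5 = 0.128105
(1-p)^3 = 0.038273
P = 56 * 0.128105 * 0.038273 = 0.2746

P(X=5) = 0.2746


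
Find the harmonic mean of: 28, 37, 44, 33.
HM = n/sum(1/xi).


Sum of reciprocals = 1/28 + 1/37 + 1/44 + 1/33 = 0.115772
HM = 4/0.115772 = 34.5508

HM = 34.5508


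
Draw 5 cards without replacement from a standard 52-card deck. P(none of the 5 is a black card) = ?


P(no black cards) = (26/52) × (25/51) × (24/50) × (23/49) × (22/48)
= 0.0253

P = 0.0253


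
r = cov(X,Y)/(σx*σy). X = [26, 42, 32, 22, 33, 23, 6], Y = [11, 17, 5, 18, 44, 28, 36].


Mean X = 26.2857, Mean Y = 22.7143
SD X = 10.456909, SD Y = 12.892016
Cov = -44.489796
r = -44.489796/(10.456909*12.892016) = -0.3300

r = -0.3300


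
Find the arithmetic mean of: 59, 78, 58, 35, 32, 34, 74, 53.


Sum = 59 + 78 + 58 + 35 + 32 + 34 + 74 + 53 = 423
n = 8
Mean = 423/8 = 52.8750

Mean = 52.8750


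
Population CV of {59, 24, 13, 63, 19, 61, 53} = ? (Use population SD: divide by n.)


Mean = 41.7143
SD = 20.3731
CV = (20.3731/41.7143)*100 = 48.8395%

CV = 48.8395%


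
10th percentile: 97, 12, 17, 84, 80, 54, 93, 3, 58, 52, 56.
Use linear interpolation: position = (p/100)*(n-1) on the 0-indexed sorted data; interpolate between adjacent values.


Sorted: 3, 12, 17, 52, 54, 56, 58, 80, 84, 93, 97
n = 11
Index = 10/100 * 10 = 1.0000
Lower = data[1] = 12, Upper = data[2] = 17
P10 = 12 + 0*(5) = 12.0000

P10 = 12.0000


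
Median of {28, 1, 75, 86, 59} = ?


Sorted: 1, 28, 59, 75, 86
n = 5 (odd)
Middle value = 59

Median = 59


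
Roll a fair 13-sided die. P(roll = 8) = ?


Favorable outcomes (roll = 8): 1
Total outcomes = 13
P = 1/13 = 0.0769

P = 0.0769


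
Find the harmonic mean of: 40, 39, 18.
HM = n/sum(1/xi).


Sum of reciprocals = 1/40 + 1/39 + 1/18 = 0.106197
HM = 3/0.106197 = 28.2495

HM = 28.2495


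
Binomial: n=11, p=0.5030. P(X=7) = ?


C(11,7) = 330
p^7 = 0.008147
(1-p)^4 = 0.061013
P = 330 * 0.008147 * 0.061013 = 0.1640

P(X=7) = 0.1640


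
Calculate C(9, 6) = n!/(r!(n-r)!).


C(9,6) = 9!/(6! × 3!)
= 362880/(720 × 6)
= 84

C(9,6) = 84


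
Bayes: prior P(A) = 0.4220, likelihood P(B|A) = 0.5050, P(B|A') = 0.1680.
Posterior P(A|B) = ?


P(B) = P(B|A)*P(A) + P(B|A')*P(A')
= 0.5050*0.4220 + 0.1680*0.5780
= 0.213110 + 0.097104 = 0.310214
P(A|B) = 0.213110/0.310214 = 0.6870

P(A|B) = 0.6870


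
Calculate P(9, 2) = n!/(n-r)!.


P(9,2) = 9!/7!
= 362880/5040
= 72

P(9,2) = 72


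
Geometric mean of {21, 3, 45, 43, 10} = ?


Product = 21 × 3 × 45 × 43 × 10 = 1219050
GM = 1219050^(1/5) = 16.4894

GM = 16.4894


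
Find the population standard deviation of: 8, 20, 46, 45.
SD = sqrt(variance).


Mean = 29.7500
Variance = 266.1875
SD = sqrt(266.1875) = 16.3153

SD = 16.3153


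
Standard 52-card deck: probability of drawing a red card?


26 red cards in 52 cards
P = 26/52 = 0.5000

P = 0.5000


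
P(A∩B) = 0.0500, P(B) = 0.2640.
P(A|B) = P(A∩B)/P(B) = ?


P(A|B) = 0.0500/0.2640 = 0.1894

P(A|B) = 0.1894


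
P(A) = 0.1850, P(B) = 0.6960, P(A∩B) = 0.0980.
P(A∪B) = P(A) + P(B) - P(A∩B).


P(A∪B) = 0.1850 + 0.6960 - 0.0980
= 0.8810 - 0.0980
= 0.7830

P(A∪B) = 0.7830


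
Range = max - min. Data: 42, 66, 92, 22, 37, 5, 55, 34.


Max = 92, Min = 5
Range = 92 - 5 = 87

Range = 87


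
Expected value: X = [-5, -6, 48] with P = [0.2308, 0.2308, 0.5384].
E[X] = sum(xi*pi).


E[X] = -5*0.2308 - 6*0.2308 + 48*0.5384
= -1.1540 - 1.3848 + 25.8432
= 23.3044

E[X] = 23.3044


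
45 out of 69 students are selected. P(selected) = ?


P = 45/69 = 0.6522

P = 0.6522


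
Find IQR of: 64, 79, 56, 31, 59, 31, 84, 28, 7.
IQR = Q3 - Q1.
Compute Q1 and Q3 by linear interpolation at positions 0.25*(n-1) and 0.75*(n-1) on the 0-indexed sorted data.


Sorted: 7, 28, 31, 31, 56, 59, 64, 79, 84
Q1 (25th %ile) = 31.0000
Q3 (75th %ile) = 64.0000
IQR = 64.0000 - 31.0000 = 33.0000

IQR = 33.0000


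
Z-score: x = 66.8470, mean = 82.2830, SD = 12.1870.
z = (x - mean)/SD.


z = (66.8470 - 82.2830)/12.1870
= -15.4360/12.1870
= -1.2666

z = -1.2666


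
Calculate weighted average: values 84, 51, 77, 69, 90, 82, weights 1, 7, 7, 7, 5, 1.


Numerator = 84*1 + 51*7 + 77*7 + 69*7 + 90*5 + 82*1 = 1995
Denominator = 1 + 7 + 7 + 7 + 5 + 1 = 28
WM = 1995/28 = 71.2500

WM = 71.2500


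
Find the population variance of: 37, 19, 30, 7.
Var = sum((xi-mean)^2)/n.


Mean = 23.2500
Squared deviations: 189.0625, 18.0625, 45.5625, 264.0625
Sum = 516.7500
Variance = 516.7500/4 = 129.1875

Variance = 129.1875


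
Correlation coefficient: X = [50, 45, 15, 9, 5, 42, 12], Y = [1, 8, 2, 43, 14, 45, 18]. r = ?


Mean X = 25.4286, Mean Y = 18.7143
SD X = 17.879415, SD Y = 16.951311
Cov = -46.877551
r = -46.877551/(17.879415*16.951311) = -0.1547

r = -0.1547


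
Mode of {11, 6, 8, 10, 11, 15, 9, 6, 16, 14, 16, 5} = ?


Frequencies: 5:1, 6:2, 8:1, 9:1, 10:1, 11:2, 14:1, 15:1, 16:2
Max frequency = 2
Mode = 6, 11, 16

Mode = 6, 11, 16


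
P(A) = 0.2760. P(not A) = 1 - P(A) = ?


P(not A) = 1 - 0.2760 = 0.7240

P(not A) = 0.7240


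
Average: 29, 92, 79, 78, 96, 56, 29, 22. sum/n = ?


Sum = 29 + 92 + 79 + 78 + 96 + 56 + 29 + 22 = 481
n = 8
Mean = 481/8 = 60.1250

Mean = 60.1250


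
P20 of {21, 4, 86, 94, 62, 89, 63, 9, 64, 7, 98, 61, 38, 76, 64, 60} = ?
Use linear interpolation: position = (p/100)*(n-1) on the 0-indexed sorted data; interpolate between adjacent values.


Sorted: 4, 7, 9, 21, 38, 60, 61, 62, 63, 64, 64, 76, 86, 89, 94, 98
n = 16
Index = 20/100 * 15 = 3.0000
Lower = data[3] = 21, Upper = data[4] = 38
P20 = 21 + 0*(17) = 21.0000

P20 = 21.0000


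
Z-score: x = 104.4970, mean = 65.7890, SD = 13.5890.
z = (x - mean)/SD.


z = (104.4970 - 65.7890)/13.5890
= 38.7080/13.5890
= 2.8485

z = 2.8485


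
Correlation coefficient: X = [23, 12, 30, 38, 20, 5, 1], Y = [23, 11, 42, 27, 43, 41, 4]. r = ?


Mean X = 18.4286, Mean Y = 27.2857
SD X = 12.338756, SD Y = 14.527946
Cov = 70.877551
r = 70.877551/(12.338756*14.527946) = 0.3954

r = 0.3954


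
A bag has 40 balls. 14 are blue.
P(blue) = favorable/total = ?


P = 14/40 = 0.3500

P = 0.3500


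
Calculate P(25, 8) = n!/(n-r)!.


P(25,8) = 25!/17!
= 15511210043330985984000000/355687428096000
= 43609104000

P(25,8) = 43609104000


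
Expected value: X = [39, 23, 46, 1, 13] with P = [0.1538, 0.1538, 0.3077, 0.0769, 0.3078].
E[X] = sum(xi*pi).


E[X] = 39*0.1538 + 23*0.1538 + 46*0.3077 + 1*0.0769 + 13*0.3078
= 5.9982 + 3.5374 + 14.1542 + 0.0769 + 4.0014
= 27.7681

E[X] = 27.7681


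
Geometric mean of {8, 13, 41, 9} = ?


Product = 8 × 13 × 41 × 9 = 38376
GM = 38376^(1/4) = 13.9964

GM = 13.9964


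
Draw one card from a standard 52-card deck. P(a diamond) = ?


13 diamonds in 52 cards
P = 13/52 = 0.2500

P = 0.2500


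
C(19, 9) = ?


C(19,9) = 19!/(9! × 10!)
= 121645100408832000/(362880 × 3628800)
= 92378

C(19,9) = 92378


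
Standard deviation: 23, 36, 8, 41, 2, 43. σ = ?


Mean = 25.5000
Variance = 253.5833
SD = sqrt(253.5833) = 15.9243

SD = 15.9243


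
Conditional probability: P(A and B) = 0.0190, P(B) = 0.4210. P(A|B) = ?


P(A|B) = 0.0190/0.4210 = 0.0451

P(A|B) = 0.0451


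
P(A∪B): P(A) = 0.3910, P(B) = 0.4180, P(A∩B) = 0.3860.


P(A∪B) = 0.3910 + 0.4180 - 0.3860
= 0.8090 - 0.3860
= 0.4230

P(A∪B) = 0.4230


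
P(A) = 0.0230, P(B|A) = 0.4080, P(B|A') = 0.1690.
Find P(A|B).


P(B) = P(B|A)*P(A) + P(B|A')*P(A')
= 0.4080*0.0230 + 0.1690*0.9770
= 0.009384 + 0.165113 = 0.174497
P(A|B) = 0.009384/0.174497 = 0.0538

P(A|B) = 0.0538


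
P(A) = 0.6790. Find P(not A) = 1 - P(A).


P(not A) = 1 - 0.6790 = 0.3210

P(not A) = 0.3210


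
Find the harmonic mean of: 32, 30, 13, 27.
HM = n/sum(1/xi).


Sum of reciprocals = 1/32 + 1/30 + 1/13 + 1/27 = 0.178543
HM = 4/0.178543 = 22.4035

HM = 22.4035


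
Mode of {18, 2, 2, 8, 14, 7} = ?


Frequencies: 2:2, 7:1, 8:1, 14:1, 18:1
Max frequency = 2
Mode = 2

Mode = 2


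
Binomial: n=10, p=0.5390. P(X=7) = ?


C(10,7) = 120
p^7 = 0.013217
(1-p)^3 = 0.097972
P = 120 * 0.013217 * 0.097972 = 0.1554

P(X=7) = 0.1554


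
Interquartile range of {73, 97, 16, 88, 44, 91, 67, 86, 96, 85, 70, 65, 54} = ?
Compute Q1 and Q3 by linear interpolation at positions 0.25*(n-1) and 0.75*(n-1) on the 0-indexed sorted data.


Sorted: 16, 44, 54, 65, 67, 70, 73, 85, 86, 88, 91, 96, 97
Q1 (25th %ile) = 65.0000
Q3 (75th %ile) = 88.0000
IQR = 88.0000 - 65.0000 = 23.0000

IQR = 23.0000


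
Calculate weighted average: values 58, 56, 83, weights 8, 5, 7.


Numerator = 58*8 + 56*5 + 83*7 = 1325
Denominator = 8 + 5 + 7 = 20
WM = 1325/20 = 66.2500

WM = 66.2500
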